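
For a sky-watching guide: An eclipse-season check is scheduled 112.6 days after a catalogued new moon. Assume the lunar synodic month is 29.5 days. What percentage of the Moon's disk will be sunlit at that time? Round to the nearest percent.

30%

Reduce mod P: 112.6 − 3×29.5 = 24.10 d into the current lunation.
The Moon has covered 24.10/29.5 of its cycle, so θ ≈ 360° × 24.10/29.5 = 294.1°.
cos 294.1° = 0.408, so f = (1 − 0.408)/2 = 0.296, so 30%.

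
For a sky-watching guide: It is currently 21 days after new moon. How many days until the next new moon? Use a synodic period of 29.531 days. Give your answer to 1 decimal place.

8.5 days

The next new moon completes the synodic month: 29.531 − 21 = 8.531 days.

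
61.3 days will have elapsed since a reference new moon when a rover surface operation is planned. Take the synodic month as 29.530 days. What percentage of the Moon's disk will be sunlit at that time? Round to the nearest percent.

Reduce mod P: 61.3 − 2×29.530 = 2.24 d into the current lunation.
The Moon has covered 2.24/29.530 of its cycle, so θ ≈ 360° × 2.24/29.530 = 27.3°.
With cos θ = 0.889, the lit fraction is (1 − 0.889)/2 ≈ 0.056, so 6%.

6%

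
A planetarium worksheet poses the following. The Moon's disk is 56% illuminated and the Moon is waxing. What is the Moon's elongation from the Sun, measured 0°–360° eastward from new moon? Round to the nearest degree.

cos θ = 1 − 2f = -0.120, giving a principal value of 96.9°.
Before full moon the principal value applies: θ = 96.9°.

97°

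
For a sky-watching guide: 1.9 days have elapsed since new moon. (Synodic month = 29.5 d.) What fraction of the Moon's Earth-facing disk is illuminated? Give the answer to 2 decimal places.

0.04

The Moon has covered 1.9/29.5 of its cycle, so θ ≈ 360° × 1.9/29.5 = 23.2°.
With cos θ = 0.919, the lit fraction is (1 − 0.919)/2 ≈ 0.040.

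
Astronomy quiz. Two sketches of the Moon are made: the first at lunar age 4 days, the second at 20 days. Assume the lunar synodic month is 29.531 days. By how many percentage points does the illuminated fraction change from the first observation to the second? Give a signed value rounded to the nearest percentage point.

+55 percentage points

θ₁ = 360° × 4/29.531 = 48.8°, f₁ = (1 − cos θ₁)/2 = 0.170.
θ₂ = 360° × 20/29.531 = 243.8°, f₂ = (1 − cos θ₂)/2 = 0.721.
Change = f₂ − f₁ = +0.550 → +55 percentage points.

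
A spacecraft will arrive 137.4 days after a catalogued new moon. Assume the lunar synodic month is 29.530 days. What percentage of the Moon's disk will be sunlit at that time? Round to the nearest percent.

79%

Reduce mod P: 137.4 − 4×29.530 = 19.28 d into the current lunation.
Phase angle: θ = 360°·(19.28 d)/(29.530 d) = 235.0°.
Illuminated fraction = (1 − cos 235.0°)/2 = (1 − (-0.573))/2 ≈ 0.786, so 79%.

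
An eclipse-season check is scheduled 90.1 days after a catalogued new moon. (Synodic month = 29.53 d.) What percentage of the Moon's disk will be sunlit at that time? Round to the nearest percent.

Reduce mod P: 90.1 − 3×29.53 = 1.51 d into the current lunation.
Phase angle: θ = 360°·(1.51 d)/(29.53 d) = 18.4°.
Illuminated fraction = (1 − cos 18.4°)/2 = (1 − 0.949)/2 ≈ 0.026, so 3%.

3%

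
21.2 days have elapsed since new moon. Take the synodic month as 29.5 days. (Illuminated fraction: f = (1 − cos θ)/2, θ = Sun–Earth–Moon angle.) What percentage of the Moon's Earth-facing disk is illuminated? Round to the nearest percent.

60%

The Moon has covered 21.2/29.5 of its cycle, so θ ≈ 360° × 21.2/29.5 = 258.7°.
cos 258.7° = (-0.196), so f = (1 − (-0.196))/2 = 0.598, so 60%.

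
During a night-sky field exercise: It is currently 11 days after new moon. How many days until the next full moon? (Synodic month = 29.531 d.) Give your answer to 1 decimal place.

Full moon is 0.5 of the way through the cycle: age 0.5 × 29.531 = 14.765 d.
So 3.765 days remain (14.765 − 11).

3.8 days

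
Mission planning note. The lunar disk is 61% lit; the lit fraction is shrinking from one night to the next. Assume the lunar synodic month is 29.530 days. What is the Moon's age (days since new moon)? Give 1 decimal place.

Invert f = (1 − cos θ)/2 to get cos θ = 1 − 2(0.61) = -0.220, hence θ₀ = arccos -0.220 = 102.7°.
A waning Moon lies in 180°–360°, so θ = 360° − 102.7° = 257.3°.
At 360°/29.530 d per day, 257.3° corresponds to 21.11 days.

21.1 days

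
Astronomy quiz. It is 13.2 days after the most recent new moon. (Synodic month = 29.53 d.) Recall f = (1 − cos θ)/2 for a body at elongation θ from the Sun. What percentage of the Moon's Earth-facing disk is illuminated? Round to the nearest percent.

97%

Elongation θ = 360° × 13.2/29.53 ≈ 160.9°.
Illuminated fraction = (1 − cos 160.9°)/2 = (1 − (-0.945))/2 ≈ 0.973, so 97%.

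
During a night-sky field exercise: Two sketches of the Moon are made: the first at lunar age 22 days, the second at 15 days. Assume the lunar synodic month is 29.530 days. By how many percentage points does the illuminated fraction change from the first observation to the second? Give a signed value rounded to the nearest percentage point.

+48 percentage points

θ₁ = 360° × 22/29.530 = 268.2°, f₁ = (1 − cos θ₁)/2 = 0.516.
θ₂ = 360° × 15/29.530 = 182.9°, f₂ = (1 − cos θ₂)/2 = 0.999.
Change = f₂ − f₁ = +0.484 → +48 percentage points.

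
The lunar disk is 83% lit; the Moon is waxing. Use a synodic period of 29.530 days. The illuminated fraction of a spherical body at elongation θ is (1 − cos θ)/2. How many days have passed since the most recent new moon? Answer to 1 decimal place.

cos θ = 1 − 2f = -0.660, giving a principal value of 131.3°.
Before full moon the principal value applies: θ = 131.3°.
Age = 29.530 × 131.3°/360° ≈ 10.77 days.

10.8 days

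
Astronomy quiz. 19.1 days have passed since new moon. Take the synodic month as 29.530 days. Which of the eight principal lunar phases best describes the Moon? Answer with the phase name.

waning gibbous

At 19.1/29.530 of the cycle, θ ≈ 233° — the waning gibbous range.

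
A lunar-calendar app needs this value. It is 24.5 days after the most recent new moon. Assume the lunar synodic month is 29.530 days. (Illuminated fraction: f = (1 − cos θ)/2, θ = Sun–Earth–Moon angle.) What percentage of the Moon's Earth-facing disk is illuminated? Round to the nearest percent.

The Moon has covered 24.5/29.530 of its cycle, so θ ≈ 360° × 24.5/29.530 = 298.7°.
cos 298.7° = 0.480, so f = (1 − 0.480)/2 = 0.260, so 26%.

26%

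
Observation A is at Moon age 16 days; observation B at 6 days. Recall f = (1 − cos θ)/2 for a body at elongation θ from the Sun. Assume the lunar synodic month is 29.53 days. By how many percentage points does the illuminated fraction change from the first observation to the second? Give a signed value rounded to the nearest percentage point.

-63 percentage points

First observation: θ = 360°·16/29.53 = 195.1°, so f = 0.983.
Second observation: θ = 73.1°, f = 0.355.
Δf = 0.355 − 0.983 = -0.628, i.e. -63 pp.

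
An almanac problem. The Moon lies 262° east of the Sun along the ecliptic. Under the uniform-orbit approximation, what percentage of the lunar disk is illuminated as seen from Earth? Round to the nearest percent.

Half-versine of 262°: (1 − (-0.139))/2 = 0.570, i.e. 57%.

57%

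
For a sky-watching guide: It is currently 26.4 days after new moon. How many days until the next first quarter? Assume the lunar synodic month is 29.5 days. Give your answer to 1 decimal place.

First quarter is 0.25 of the way through the cycle: age 0.25 × 29.5 = 7.375 d.
This lunation's first quarter (7.375 d) has passed, so add one period: 36.875 − 26.4 = 10.475 days.

10.5 days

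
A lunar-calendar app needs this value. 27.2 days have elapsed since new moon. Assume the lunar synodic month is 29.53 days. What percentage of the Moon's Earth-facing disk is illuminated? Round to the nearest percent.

6%

The Moon has covered 27.2/29.53 of its cycle, so θ ≈ 360° × 27.2/29.53 = 331.6°.
cos 331.6° = 0.880, so f = (1 − 0.880)/2 = 0.060, so 6%.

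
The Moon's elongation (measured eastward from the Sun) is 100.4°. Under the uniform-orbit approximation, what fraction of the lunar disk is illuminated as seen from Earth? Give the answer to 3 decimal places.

0.590

f = (1 − cos 100.4°)/2 = (1 − (-0.181))/2 ≈ 0.590.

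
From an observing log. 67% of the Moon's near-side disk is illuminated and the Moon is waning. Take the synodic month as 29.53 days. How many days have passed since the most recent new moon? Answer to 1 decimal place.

Invert f = (1 − cos θ)/2 to get cos θ = 1 − 2(0.67) = -0.340, hence θ₀ = arccos -0.340 = 109.9°.
Since the Moon is past full (waning), take the reflex angle: θ = 360° − 109.9° = 250.1°.
Age = 29.53 × 250.1°/360° ≈ 20.52 days.

20.5 days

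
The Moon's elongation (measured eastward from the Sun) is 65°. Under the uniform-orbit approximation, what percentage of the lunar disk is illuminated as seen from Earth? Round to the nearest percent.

f = (1 − cos 65°)/2 = (1 − 0.423)/2 ≈ 0.289, i.e. 29%.

29%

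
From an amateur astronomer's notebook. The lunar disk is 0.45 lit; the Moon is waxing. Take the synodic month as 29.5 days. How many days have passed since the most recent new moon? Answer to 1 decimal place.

6.9 days

Invert f = (1 − cos θ)/2 to get cos θ = 1 − 2(0.45) = 0.100, hence θ₀ = arccos 0.100 = 84.3°.
Waxing ⇒ before full, so θ = 84.3°.
That fraction of the synodic month is 84.3/360 × 29.5 d ≈ 6.90 d.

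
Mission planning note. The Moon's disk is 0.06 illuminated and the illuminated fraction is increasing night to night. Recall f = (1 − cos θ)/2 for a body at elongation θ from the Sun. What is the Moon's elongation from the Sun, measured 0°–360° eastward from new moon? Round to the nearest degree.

28°

cos θ = 1 − 2f = 0.880, giving a principal value of 28.4°.
The Moon is waxing (0°–180°), so θ = 28.4° directly.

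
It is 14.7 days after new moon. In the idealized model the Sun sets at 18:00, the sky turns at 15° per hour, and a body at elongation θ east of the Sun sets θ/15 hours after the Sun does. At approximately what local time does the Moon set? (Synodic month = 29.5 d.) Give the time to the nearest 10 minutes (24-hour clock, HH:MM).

06:00

Phase angle: θ = 360°·(14.7 d)/(29.5 d) = 179.4°.
Delay after the Sun = 179.4° / (15°/h) ≈ 11.96 h.
18:00 + 11.959 h ≈ 05:58 → 06:00 to the nearest ten minutes.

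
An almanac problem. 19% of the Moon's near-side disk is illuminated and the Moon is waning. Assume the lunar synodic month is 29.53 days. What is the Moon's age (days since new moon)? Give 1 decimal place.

25.3 days

From f = (1 − cos θ)/2: cos θ = 1 − 2×0.19 = 0.620; arccos → 51.7°.
Since the Moon is past full (waning), take the reflex angle: θ = 360° − 51.7° = 308.3°.
That fraction of the synodic month is 308.3/360 × 29.53 d ≈ 25.29 d.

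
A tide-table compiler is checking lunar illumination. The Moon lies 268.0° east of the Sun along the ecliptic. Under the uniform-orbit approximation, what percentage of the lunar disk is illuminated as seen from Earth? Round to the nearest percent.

f = (1 − cos 268.0°)/2 = (1 − (-0.035))/2 ≈ 0.517, i.e. 52%.

52%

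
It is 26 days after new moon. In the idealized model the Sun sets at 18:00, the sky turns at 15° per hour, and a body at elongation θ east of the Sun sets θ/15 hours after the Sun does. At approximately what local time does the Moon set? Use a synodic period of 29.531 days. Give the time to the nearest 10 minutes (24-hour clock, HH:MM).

Elongation θ = 360° × 26/29.531 ≈ 317.0°.
Delay after the Sun = 317.0° / (15°/h) ≈ 21.13 h.
18:00 + 21.130 h ≈ 15:08 → 15:10 to the nearest ten minutes.

15:10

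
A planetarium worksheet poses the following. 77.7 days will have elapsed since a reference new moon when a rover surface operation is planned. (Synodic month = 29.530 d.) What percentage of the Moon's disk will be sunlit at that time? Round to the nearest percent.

77.7/29.530 = 2.631 lunations, so 2 complete cycles and 18.64 d into the next.
Elongation θ = 360° × 18.64/29.530 ≈ 227.2°.
cos 227.2° = (-0.679), so f = (1 − (-0.679))/2 = 0.839, so 84%.

84%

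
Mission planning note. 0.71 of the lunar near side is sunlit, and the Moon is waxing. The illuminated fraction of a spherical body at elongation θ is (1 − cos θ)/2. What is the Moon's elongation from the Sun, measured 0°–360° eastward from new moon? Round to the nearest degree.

From f = (1 − cos θ)/2: cos θ = 1 − 2×0.71 = -0.420; arccos → 114.8°.
Before full moon the principal value applies: θ = 114.8°.

115°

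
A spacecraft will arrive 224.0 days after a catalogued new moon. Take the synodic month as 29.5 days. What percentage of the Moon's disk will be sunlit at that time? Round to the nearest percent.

92%

224.0 d spans 7 complete synodic months (7 × 29.5 = 206.50 d) plus 17.50 d.
The Moon has covered 17.50/29.5 of its cycle, so θ ≈ 360° × 17.50/29.5 = 213.6°.
With cos θ = (-0.833), the lit fraction is (1 − (-0.833))/2 ≈ 0.917, so 92%.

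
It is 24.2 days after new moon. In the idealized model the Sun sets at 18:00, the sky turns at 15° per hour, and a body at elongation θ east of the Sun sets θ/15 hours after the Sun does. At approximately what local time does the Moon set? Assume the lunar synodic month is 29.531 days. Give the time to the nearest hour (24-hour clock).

14:00

The Moon has covered 24.2/29.531 of its cycle, so θ ≈ 360° × 24.2/29.531 = 295.0°.
At 15° of sky rotation per hour, 295.0° corresponds to a 19.67 h lag.
18:00 + 19.67 h ≈ 13:40 → 14:00 to the nearest hour.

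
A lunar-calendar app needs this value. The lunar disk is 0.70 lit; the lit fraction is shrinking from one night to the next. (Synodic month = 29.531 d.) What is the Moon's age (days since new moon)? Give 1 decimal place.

20.2 days

From f = (1 − cos θ)/2: cos θ = 1 − 2×0.70 = -0.400; arccos → 113.6°.
A waning Moon lies in 180°–360°, so θ = 360° − 113.6° = 246.4°.
At 360°/29.531 d per day, 246.4° corresponds to 20.21 days.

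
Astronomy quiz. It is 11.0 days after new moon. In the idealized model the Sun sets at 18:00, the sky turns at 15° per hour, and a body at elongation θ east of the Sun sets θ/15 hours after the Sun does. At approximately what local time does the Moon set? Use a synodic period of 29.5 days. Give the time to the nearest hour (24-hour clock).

03:00

The Moon has covered 11.0/29.5 of its cycle, so θ ≈ 360° × 11.0/29.5 = 134.2°.
At 15° of sky rotation per hour, 134.2° corresponds to a 8.95 h lag.
18:00 + 8.95 h ≈ 02:57 → 03:00 to the nearest hour.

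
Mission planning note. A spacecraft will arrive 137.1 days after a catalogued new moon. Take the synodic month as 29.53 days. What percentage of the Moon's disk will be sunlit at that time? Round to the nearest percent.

81%

Reduce mod P: 137.1 − 4×29.53 = 18.98 d into the current lunation.
The Moon has covered 18.98/29.53 of its cycle, so θ ≈ 360° × 18.98/29.53 = 231.4°.
With cos θ = (-0.624), the lit fraction is (1 − (-0.624))/2 ≈ 0.812, so 81%.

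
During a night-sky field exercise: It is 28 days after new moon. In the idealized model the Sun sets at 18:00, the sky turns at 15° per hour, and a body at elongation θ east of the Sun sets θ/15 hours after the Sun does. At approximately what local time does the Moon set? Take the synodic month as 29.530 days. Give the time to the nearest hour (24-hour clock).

17:00

Phase angle: θ = 360°·(28 d)/(29.530 d) = 341.3°.
At 15° of sky rotation per hour, 341.3° corresponds to a 22.76 h lag.
18:00 + 22.76 h ≈ 16:45 → 17:00 to the nearest hour.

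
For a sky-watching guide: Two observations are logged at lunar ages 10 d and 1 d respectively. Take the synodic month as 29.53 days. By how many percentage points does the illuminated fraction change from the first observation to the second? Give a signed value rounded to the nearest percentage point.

First observation: θ = 360°·10/29.53 = 121.9°, so f = 0.764.
Second observation: θ = 12.2°, f = 0.011.
Δf = 0.011 − 0.764 = -0.753, i.e. -75 pp.

-75 percentage points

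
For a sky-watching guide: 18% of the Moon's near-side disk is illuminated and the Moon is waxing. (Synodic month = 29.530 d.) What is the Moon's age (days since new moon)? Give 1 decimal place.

cos θ = 1 − 2f = 0.640, giving a principal value of 50.2°.
Before full moon the principal value applies: θ = 50.2°.
At 360°/29.530 d per day, 50.2° corresponds to 4.12 days.

4.1 days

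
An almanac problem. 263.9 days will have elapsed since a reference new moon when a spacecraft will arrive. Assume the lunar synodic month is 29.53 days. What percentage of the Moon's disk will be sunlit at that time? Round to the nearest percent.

Reduce mod P: 263.9 − 8×29.53 = 27.66 d into the current lunation.
The Moon has covered 27.66/29.53 of its cycle, so θ ≈ 360° × 27.66/29.53 = 337.2°.
With cos θ = 0.922, the lit fraction is (1 − 0.922)/2 ≈ 0.039, so 4%.

4%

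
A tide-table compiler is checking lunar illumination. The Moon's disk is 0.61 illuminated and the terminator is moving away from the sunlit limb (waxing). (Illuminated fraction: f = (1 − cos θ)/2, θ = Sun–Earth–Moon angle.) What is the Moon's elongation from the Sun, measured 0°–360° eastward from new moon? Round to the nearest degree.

From f = (1 − cos θ)/2: cos θ = 1 − 2×0.61 = -0.220; arccos → 102.7°.
The Moon is waxing (0°–180°), so θ = 102.7° directly.

103°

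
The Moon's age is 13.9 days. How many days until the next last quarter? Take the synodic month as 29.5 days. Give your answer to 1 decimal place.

Last quarter is 0.75 of the way through the cycle: age 0.75 × 29.5 = 22.125 d.
That is 22.125 − 13.9 = 8.225 days ahead.

8.2 days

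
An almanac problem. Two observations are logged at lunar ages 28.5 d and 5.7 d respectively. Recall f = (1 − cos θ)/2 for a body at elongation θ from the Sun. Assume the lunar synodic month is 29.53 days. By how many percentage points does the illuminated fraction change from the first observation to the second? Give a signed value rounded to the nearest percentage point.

+31 pp

First observation: θ = 360°·28.5/29.53 = 347.4°, so f = 0.012.
Second observation: θ = 69.5°, f = 0.325.
Δf = 0.325 − 0.012 = +0.313, i.e. +31 pp.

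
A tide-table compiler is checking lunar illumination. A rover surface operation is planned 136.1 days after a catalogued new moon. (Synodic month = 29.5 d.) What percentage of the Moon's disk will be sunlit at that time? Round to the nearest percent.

136.1/29.5 = 4.614 lunations, so 4 complete cycles and 18.10 d into the next.
Elongation θ = 360° × 18.10/29.5 ≈ 220.9°.
With cos θ = (-0.756), the lit fraction is (1 − (-0.756))/2 ≈ 0.878, so 88%.

88%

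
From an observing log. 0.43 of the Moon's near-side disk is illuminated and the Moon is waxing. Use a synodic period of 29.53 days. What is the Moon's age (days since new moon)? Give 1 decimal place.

From f = (1 − cos θ)/2: cos θ = 1 − 2×0.43 = 0.140; arccos → 82.0°.
Before full moon the principal value applies: θ = 82.0°.
Age = 29.53 × 82.0°/360° ≈ 6.72 days.

6.7 days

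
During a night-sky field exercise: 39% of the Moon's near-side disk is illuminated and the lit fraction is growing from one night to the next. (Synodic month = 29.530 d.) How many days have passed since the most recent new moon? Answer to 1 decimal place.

cos θ = 1 − 2f = 0.220, giving a principal value of 77.3°.
Waxing ⇒ before full, so θ = 77.3°.
That fraction of the synodic month is 77.3/360 × 29.530 d ≈ 6.34 d.

6.3 days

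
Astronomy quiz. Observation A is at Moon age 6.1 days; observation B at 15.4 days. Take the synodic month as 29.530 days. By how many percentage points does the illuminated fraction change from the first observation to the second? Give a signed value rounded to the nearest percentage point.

θ₁ = 360° × 6.1/29.530 = 74.4°, f₁ = (1 − cos θ₁)/2 = 0.365.
θ₂ = 360° × 15.4/29.530 = 187.7°, f₂ = (1 − cos θ₂)/2 = 0.995.
Change = f₂ − f₁ = +0.630 → +63 percentage points.

+63 percentage points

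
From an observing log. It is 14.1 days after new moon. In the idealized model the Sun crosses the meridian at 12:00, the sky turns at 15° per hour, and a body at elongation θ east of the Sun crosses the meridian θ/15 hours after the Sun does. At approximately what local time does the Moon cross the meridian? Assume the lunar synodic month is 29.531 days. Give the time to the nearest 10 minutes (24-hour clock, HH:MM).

Phase angle: θ = 360°·(14.1 d)/(29.531 d) = 171.9°.
At 15° of sky rotation per hour, 171.9° corresponds to a 11.46 h lag.
12:00 + 11.459 h ≈ 23:28 → 23:30 to the nearest ten minutes.

23:30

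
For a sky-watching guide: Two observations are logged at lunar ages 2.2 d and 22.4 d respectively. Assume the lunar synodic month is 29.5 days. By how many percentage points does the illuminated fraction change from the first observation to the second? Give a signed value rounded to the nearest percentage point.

θ₁ = 360° × 2.2/29.5 = 26.8°, f₁ = (1 − cos θ₁)/2 = 0.054.
θ₂ = 360° × 22.4/29.5 = 273.4°, f₂ = (1 − cos θ₂)/2 = 0.471.
Change = f₂ − f₁ = +0.417 → +42 percentage points.

+42 percentage points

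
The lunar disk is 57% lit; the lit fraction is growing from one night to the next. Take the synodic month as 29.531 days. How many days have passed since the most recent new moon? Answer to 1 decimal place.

8.0 days

cos θ = 1 − 2f = -0.140, giving a principal value of 98.0°.
The Moon is waxing (0°–180°), so θ = 98.0° directly.
Age = 29.531 × 98.0°/360° ≈ 8.04 days.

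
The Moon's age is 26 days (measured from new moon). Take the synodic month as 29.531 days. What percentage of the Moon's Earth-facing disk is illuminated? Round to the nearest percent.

Elongation θ = 360° × 26/29.531 ≈ 317.0°.
cos 317.0° = 0.731, so f = (1 − 0.731)/2 = 0.135, so 13%.

13%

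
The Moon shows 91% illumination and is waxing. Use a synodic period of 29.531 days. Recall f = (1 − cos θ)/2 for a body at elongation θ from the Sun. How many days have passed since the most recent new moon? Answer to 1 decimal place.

11.9 days

From f = (1 − cos θ)/2: cos θ = 1 − 2×0.91 = -0.820; arccos → 145.1°.
Waxing ⇒ before full, so θ = 145.1°.
That fraction of the synodic month is 145.1/360 × 29.531 d ≈ 11.90 d.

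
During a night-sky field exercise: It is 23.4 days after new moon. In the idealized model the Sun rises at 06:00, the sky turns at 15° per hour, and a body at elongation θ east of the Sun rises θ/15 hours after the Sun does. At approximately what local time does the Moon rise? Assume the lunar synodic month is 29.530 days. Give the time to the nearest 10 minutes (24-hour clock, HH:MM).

01:00

The Moon has covered 23.4/29.530 of its cycle, so θ ≈ 360° × 23.4/29.530 = 285.3°.
At 15° of sky rotation per hour, 285.3° corresponds to a 19.02 h lag.
06:00 + 19.018 h ≈ 01:01 → 01:00 to the nearest ten minutes.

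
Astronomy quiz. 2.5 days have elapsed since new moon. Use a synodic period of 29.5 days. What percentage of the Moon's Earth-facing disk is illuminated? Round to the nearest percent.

Phase angle: θ = 360°·(2.5 d)/(29.5 d) = 30.5°.
Illuminated fraction = (1 − cos 30.5°)/2 = (1 − 0.862)/2 ≈ 0.069, so 7%.

7%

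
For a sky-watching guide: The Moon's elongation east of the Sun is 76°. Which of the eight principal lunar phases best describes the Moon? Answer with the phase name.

first quarter

The first quarter sector spans roughly 68°–112°; 76° falls inside it.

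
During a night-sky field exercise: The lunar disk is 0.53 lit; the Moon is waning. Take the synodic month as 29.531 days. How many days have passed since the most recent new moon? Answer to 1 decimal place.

21.9 days

Invert f = (1 − cos θ)/2 to get cos θ = 1 − 2(0.53) = -0.060, hence θ₀ = arccos -0.060 = 93.4°.
Waning ⇒ past full, so θ = 360° − 93.4° = 266.6°.
At 360°/29.531 d per day, 266.6° corresponds to 21.87 days.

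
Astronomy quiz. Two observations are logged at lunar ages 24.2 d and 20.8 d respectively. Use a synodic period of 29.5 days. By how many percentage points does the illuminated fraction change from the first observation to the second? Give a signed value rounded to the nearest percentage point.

+35 pp

θ₁ = 360° × 24.2/29.5 = 295.3°, f₁ = (1 − cos θ₁)/2 = 0.286.
θ₂ = 360° × 20.8/29.5 = 253.8°, f₂ = (1 − cos θ₂)/2 = 0.639.
Change = f₂ − f₁ = +0.353 → +35 percentage points.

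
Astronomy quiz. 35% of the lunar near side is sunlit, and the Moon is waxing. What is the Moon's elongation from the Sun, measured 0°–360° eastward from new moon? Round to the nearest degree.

73°

From f = (1 − cos θ)/2: cos θ = 1 − 2×0.35 = 0.300; arccos → 72.5°.
Waxing ⇒ before full, so θ = 72.5°.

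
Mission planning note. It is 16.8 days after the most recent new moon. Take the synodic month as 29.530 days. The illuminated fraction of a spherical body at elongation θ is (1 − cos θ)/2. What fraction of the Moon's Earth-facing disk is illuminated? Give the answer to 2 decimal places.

The Moon has covered 16.8/29.530 of its cycle, so θ ≈ 360° × 16.8/29.530 = 204.8°.
cos 204.8° = (-0.908), so f = (1 − (-0.908))/2 = 0.954.

0.95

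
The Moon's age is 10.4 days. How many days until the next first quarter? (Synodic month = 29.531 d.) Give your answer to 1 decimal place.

26.5 days

First quarter is 0.25 of the way through the cycle: age 0.25 × 29.531 = 7.383 d.
This lunation's first quarter (7.383 d) has passed, so add one period: 36.914 − 10.4 = 26.514 days.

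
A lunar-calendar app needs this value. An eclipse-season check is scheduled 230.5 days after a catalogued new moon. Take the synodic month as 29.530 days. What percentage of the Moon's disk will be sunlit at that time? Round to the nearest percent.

230.5 d spans 7 complete synodic months (7 × 29.530 = 206.71 d) plus 23.79 d.
The Moon has covered 23.79/29.530 of its cycle, so θ ≈ 360° × 23.79/29.530 = 290.0°.
With cos θ = 0.342, the lit fraction is (1 − 0.342)/2 ≈ 0.329, so 33%.

33%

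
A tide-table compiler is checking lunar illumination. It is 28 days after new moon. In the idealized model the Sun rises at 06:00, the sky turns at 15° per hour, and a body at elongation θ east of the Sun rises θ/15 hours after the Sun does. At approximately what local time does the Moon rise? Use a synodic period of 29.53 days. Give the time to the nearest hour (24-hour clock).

The Moon has covered 28/29.53 of its cycle, so θ ≈ 360° × 28/29.53 = 341.3°.
At 15° of sky rotation per hour, 341.3° corresponds to a 22.76 h lag.
06:00 + 22.76 h ≈ 04:45 → 05:00 to the nearest hour.

05:00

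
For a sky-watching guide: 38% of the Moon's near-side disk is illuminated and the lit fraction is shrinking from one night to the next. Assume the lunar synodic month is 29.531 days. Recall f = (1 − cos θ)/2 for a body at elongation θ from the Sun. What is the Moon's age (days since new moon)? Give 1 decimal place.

23.3 days

cos θ = 1 − 2f = 0.240, giving a principal value of 76.1°.
A waning Moon lies in 180°–360°, so θ = 360° − 76.1° = 283.9°.
That fraction of the synodic month is 283.9/360 × 29.531 d ≈ 23.29 d.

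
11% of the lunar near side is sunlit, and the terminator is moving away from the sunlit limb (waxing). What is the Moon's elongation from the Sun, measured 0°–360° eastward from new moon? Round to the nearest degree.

39°

cos θ = 1 − 2f = 0.780, giving a principal value of 38.7°.
Before full moon the principal value applies: θ = 38.7°.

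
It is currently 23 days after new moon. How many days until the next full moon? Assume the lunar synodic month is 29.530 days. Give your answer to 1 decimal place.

Full moon occurs at elongation 180°, i.e. at age 29.530 × 180/360 = 14.765 d.
Already past this cycle's full moon; the next is at 14.765 + 29.530 = 44.295 d, so 44.295 − 23 = 21.295 days.

21.3 days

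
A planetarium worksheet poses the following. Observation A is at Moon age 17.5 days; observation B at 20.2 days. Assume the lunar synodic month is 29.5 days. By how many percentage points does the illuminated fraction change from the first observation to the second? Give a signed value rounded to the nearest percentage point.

-22 percentage points

θ₁ = 360° × 17.5/29.5 = 213.6°, f₁ = (1 − cos θ₁)/2 = 0.917.
θ₂ = 360° × 20.2/29.5 = 246.5°, f₂ = (1 − cos θ₂)/2 = 0.699.
Change = f₂ − f₁ = -0.217 → -22 percentage points.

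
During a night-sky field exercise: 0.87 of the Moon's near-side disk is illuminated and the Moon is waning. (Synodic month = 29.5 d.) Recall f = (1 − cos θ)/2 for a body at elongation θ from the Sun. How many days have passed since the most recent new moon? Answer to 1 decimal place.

cos θ = 1 − 2f = -0.740, giving a principal value of 137.7°.
Since the Moon is past full (waning), take the reflex angle: θ = 360° − 137.7° = 222.3°.
Age = 29.5 × 222.3°/360° ≈ 18.21 days.

18.2 days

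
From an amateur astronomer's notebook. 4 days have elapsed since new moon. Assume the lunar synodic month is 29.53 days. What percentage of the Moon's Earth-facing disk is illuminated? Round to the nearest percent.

17%

Phase angle: θ = 360°·(4 d)/(29.53 d) = 48.8°.
With cos θ = 0.659, the lit fraction is (1 − 0.659)/2 ≈ 0.170, so 17%.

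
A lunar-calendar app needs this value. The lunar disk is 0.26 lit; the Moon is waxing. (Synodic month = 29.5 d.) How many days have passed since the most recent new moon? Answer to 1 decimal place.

cos θ = 1 − 2f = 0.480, giving a principal value of 61.3°.
Before full moon the principal value applies: θ = 61.3°.
At 360°/29.5 d per day, 61.3° corresponds to 5.02 days.

5.0 days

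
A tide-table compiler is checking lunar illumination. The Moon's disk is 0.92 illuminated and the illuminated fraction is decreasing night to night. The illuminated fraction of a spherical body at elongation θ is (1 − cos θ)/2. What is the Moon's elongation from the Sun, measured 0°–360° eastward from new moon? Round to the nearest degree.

cos θ = 1 − 2f = -0.840, giving a principal value of 147.1°.
A waning Moon lies in 180°–360°, so θ = 360° − 147.1° = 212.9°.

213°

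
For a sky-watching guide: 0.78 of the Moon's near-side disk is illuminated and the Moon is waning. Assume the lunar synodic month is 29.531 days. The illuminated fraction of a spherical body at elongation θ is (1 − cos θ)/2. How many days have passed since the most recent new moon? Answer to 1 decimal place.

cos θ = 1 − 2f = -0.560, giving a principal value of 124.1°.
A waning Moon lies in 180°–360°, so θ = 360° − 124.1° = 235.9°.
That fraction of the synodic month is 235.9/360 × 29.531 d ≈ 19.35 d.

19.4 days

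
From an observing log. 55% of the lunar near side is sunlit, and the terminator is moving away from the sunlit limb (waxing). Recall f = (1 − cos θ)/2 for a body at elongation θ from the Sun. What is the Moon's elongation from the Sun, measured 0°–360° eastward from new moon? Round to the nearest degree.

96°

From f = (1 − cos θ)/2: cos θ = 1 − 2×0.55 = -0.100; arccos → 95.7°.
Waxing ⇒ before full, so θ = 95.7°.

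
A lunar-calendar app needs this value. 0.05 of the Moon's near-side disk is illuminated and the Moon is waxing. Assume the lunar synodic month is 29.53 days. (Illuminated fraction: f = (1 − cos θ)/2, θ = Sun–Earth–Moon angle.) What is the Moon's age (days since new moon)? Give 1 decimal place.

2.1 days

Invert f = (1 − cos θ)/2 to get cos θ = 1 − 2(0.05) = 0.900, hence θ₀ = arccos 0.900 = 25.8°.
The Moon is waxing (0°–180°), so θ = 25.8° directly.
At 360°/29.53 d per day, 25.8° corresponds to 2.12 days.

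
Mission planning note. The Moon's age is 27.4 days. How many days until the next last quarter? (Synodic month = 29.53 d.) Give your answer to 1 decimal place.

Last quarter is 0.75 of the way through the cycle: age 0.75 × 29.53 = 22.148 d.
Already past this cycle's last quarter; the next is at 22.148 + 29.53 = 51.678 d, so 51.678 − 27.4 = 24.278 days.

24.3 days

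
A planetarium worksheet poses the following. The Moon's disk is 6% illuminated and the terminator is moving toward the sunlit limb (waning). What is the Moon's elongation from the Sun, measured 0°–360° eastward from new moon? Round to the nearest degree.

332°

From f = (1 − cos θ)/2: cos θ = 1 − 2×0.06 = 0.880; arccos → 28.4°.
Since the Moon is past full (waning), take the reflex angle: θ = 360° − 28.4° = 331.6°.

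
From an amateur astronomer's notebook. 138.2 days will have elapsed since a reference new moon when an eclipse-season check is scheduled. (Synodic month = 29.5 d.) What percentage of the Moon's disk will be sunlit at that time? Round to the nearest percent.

Reduce mod P: 138.2 − 4×29.5 = 20.20 d into the current lunation.
The Moon has covered 20.20/29.5 of its cycle, so θ ≈ 360° × 20.20/29.5 = 246.5°.
With cos θ = (-0.399), the lit fraction is (1 − (-0.399))/2 ≈ 0.699, so 70%.

70%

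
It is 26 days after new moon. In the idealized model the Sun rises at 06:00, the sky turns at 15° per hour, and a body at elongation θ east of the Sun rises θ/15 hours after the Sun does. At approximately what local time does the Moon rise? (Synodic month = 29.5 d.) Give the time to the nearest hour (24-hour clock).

03:00

Phase angle: θ = 360°·(26 d)/(29.5 d) = 317.3°.
Delay after the Sun = 317.3° / (15°/h) ≈ 21.15 h.
06:00 + 21.15 h ≈ 03:09 → 03:00 to the nearest hour.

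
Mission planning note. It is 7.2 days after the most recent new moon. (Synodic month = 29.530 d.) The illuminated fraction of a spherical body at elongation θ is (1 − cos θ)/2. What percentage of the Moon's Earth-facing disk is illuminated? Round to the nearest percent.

48%

The Moon has covered 7.2/29.530 of its cycle, so θ ≈ 360° × 7.2/29.530 = 87.8°.
With cos θ = 0.039, the lit fraction is (1 − 0.039)/2 ≈ 0.481, so 48%.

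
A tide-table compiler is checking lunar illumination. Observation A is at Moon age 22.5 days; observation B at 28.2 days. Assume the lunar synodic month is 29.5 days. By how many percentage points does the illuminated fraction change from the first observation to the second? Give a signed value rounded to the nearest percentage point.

-44 pp

First observation: θ = 360°·22.5/29.5 = 274.6°, so f = 0.460.
Second observation: θ = 344.1°, f = 0.019.
Δf = 0.019 − 0.460 = -0.441, i.e. -44 pp.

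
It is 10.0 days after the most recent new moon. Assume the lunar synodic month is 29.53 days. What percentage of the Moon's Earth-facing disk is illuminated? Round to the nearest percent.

Elongation θ = 360° × 10.0/29.53 ≈ 121.9°.
With cos θ = (-0.529), the lit fraction is (1 − (-0.529))/2 ≈ 0.764, so 76%.

76%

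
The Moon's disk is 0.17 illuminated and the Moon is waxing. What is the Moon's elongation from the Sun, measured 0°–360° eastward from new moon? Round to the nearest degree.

cos θ = 1 − 2f = 0.660, giving a principal value of 48.7°.
The Moon is waxing (0°–180°), so θ = 48.7° directly.

49°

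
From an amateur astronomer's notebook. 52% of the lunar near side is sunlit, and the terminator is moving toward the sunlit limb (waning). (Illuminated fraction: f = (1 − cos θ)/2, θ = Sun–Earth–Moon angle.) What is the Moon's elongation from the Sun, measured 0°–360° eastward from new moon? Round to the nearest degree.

268°

From f = (1 − cos θ)/2: cos θ = 1 − 2×0.52 = -0.040; arccos → 92.3°.
Waning ⇒ past full, so θ = 360° − 92.3° = 267.7°.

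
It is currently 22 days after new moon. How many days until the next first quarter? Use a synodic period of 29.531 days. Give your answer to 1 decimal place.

14.9 days

First quarter occurs at elongation 90°, i.e. at age 29.531 × 90/360 = 7.383 d.
This lunation's first quarter (7.383 d) has passed, so add one period: 36.914 − 22 = 14.914 days.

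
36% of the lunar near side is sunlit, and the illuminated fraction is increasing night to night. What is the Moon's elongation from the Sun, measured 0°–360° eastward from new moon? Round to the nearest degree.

74°

Invert f = (1 − cos θ)/2 to get cos θ = 1 − 2(0.36) = 0.280, hence θ₀ = arccos 0.280 = 73.7°.
Waxing ⇒ before full, so θ = 73.7°.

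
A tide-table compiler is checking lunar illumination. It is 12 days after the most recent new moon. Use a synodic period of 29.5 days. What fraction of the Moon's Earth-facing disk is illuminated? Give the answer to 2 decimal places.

The Moon has covered 12/29.5 of its cycle, so θ ≈ 360° × 12/29.5 = 146.4°.
Illuminated fraction = (1 − cos 146.4°)/2 = (1 − (-0.833))/2 ≈ 0.917.

0.92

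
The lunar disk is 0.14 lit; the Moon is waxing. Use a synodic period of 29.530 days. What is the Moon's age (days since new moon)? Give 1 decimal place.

3.6 days

Invert f = (1 − cos θ)/2 to get cos θ = 1 − 2(0.14) = 0.720, hence θ₀ = arccos 0.720 = 43.9°.
Waxing ⇒ before full, so θ = 43.9°.
Age = 29.530 × 43.9°/360° ≈ 3.60 days.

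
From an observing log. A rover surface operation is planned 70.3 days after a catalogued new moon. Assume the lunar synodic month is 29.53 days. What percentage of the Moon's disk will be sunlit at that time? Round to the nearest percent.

70.3 d spans 2 complete synodic months (2 × 29.53 = 59.06 d) plus 11.24 d.
Phase angle: θ = 360°·(11.24 d)/(29.53 d) = 137.0°.
cos 137.0° = (-0.732), so f = (1 − (-0.732))/2 = 0.866, so 87%.

87%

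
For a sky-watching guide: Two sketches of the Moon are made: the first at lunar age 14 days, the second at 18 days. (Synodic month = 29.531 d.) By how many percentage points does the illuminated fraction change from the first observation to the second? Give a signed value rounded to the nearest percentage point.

θ₁ = 360° × 14/29.531 = 170.7°, f₁ = (1 − cos θ₁)/2 = 0.993.
θ₂ = 360° × 18/29.531 = 219.4°, f₂ = (1 − cos θ₂)/2 = 0.886.
Change = f₂ − f₁ = -0.107 → -11 percentage points.

-11 pp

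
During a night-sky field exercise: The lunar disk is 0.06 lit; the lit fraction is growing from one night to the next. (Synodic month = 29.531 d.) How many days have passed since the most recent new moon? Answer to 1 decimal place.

2.3 days

From f = (1 − cos θ)/2: cos θ = 1 − 2×0.06 = 0.880; arccos → 28.4°.
Before full moon the principal value applies: θ = 28.4°.
Age = 29.531 × 28.4°/360° ≈ 2.33 days.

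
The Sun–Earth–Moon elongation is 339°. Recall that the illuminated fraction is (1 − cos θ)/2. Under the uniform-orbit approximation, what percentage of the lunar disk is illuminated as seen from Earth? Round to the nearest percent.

f = (1 − cos 339°)/2 = (1 − 0.934)/2 ≈ 0.033, i.e. 3%.

3%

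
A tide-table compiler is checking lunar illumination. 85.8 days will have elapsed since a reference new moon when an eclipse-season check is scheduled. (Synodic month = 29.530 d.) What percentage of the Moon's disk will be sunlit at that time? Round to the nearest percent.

9%

85.8/29.530 = 2.906 lunations, so 2 complete cycles and 26.74 d into the next.
Elongation θ = 360° × 26.74/29.530 ≈ 326.0°.
Illuminated fraction = (1 − cos 326.0°)/2 = (1 − 0.829)/2 ≈ 0.086, so 9%.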